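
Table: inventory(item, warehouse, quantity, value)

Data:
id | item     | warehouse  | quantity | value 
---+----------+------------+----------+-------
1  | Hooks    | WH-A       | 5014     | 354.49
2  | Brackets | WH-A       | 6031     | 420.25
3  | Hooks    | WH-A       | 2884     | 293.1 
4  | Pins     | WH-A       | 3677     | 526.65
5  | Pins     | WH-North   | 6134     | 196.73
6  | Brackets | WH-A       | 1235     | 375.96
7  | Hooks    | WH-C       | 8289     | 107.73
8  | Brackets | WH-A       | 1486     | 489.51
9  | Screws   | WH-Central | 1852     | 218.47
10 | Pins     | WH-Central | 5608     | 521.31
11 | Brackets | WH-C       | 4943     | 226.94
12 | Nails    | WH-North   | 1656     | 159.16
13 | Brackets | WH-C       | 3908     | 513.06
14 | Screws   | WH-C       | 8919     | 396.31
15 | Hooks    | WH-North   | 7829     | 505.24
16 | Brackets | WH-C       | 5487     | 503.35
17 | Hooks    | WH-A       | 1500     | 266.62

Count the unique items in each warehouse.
SELECT warehouse, COUNT(DISTINCT item)
FROM inventory
GROUP BY warehouse

Result:
  WH-A: 3 distinct
  WH-C: 3 distinct
  WH-Central: 2 distinct
  WH-North: 3 distinct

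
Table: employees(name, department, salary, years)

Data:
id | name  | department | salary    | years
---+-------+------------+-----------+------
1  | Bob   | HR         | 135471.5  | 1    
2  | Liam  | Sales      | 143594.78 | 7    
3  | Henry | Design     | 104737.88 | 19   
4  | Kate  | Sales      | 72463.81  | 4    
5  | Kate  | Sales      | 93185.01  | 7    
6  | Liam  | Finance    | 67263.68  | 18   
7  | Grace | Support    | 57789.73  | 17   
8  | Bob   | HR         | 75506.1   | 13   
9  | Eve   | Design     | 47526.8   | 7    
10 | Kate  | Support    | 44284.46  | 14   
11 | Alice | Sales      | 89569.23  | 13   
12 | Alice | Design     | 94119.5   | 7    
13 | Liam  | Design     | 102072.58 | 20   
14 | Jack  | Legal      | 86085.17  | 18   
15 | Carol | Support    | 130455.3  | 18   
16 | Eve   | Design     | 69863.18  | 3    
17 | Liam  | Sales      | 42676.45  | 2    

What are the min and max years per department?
SELECT department, MIN(years), MAX(years)
FROM employees
GROUP BY department

Result:
  Design: min=3, max=20
  Finance: min=18, max=18
  HR: min=1, max=13
  Legal: min=18, max=18
  Sales: min=2, max=13
  Support: min=14, max=18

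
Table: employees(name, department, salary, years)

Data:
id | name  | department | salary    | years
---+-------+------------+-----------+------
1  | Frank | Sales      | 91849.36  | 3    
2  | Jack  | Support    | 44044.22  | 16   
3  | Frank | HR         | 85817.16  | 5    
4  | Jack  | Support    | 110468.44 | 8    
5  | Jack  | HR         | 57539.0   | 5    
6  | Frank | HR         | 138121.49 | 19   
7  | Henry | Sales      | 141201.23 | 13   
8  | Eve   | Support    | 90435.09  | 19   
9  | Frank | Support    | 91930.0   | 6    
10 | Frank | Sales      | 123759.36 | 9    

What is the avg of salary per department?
SELECT department, AVG(salary) as result
FROM employees
GROUP BY department

Result:
  HR: 93825.88
  Sales: 118936.65
  Support: 84219.44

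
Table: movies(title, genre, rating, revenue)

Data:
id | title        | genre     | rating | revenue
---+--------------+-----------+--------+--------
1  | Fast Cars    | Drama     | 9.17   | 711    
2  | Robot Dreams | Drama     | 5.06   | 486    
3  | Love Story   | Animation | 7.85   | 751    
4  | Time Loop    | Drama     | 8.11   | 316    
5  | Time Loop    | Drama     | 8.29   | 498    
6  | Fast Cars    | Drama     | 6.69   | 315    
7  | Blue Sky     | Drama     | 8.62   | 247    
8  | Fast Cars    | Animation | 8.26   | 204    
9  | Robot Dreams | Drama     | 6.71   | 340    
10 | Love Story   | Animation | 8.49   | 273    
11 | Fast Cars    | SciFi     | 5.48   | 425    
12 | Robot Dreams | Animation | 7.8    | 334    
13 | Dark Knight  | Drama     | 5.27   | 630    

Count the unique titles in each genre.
SELECT genre, COUNT(DISTINCT title)
FROM movies
GROUP BY genre

Result:
  Animation: 3 distinct
  Drama: 5 distinct
  SciFi: 1 distinct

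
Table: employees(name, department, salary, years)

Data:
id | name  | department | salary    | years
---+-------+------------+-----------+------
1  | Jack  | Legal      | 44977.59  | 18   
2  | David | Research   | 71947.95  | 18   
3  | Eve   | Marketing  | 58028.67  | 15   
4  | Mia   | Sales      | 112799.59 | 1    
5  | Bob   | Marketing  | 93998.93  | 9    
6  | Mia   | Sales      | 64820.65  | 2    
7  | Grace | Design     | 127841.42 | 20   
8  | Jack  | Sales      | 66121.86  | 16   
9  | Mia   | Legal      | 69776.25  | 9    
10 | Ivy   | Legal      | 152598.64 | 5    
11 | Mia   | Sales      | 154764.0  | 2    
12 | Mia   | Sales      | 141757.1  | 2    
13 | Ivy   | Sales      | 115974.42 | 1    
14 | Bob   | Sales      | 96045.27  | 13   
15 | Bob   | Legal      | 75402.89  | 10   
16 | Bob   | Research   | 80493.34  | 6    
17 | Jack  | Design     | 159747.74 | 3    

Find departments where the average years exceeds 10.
SELECT department, AVG(years)
FROM employees
GROUP BY department
HAVING AVG(years) > 10

Result:
  Design: avg=11.50
  Legal: avg=10.50
  Marketing: avg=12.00
  Research: avg=12.00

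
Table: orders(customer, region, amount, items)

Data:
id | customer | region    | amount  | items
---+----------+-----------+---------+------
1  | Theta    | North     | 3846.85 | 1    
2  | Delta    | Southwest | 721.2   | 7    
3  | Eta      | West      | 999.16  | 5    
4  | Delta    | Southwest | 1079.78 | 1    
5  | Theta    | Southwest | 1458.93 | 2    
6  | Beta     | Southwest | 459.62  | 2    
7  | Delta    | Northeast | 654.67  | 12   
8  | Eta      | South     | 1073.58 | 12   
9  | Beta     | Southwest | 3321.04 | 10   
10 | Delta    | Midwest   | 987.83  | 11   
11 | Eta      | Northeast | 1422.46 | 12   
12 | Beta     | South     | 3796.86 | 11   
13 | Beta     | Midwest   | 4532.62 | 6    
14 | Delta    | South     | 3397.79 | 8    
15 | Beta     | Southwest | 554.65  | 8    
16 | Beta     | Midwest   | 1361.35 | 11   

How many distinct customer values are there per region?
SELECT region, COUNT(DISTINCT customer)
FROM orders
GROUP BY region

Result:
  Midwest: 2 distinct
  North: 1 distinct
  Northeast: 2 distinct
  South: 3 distinct
  Southwest: 3 distinct
  West: 1 distinct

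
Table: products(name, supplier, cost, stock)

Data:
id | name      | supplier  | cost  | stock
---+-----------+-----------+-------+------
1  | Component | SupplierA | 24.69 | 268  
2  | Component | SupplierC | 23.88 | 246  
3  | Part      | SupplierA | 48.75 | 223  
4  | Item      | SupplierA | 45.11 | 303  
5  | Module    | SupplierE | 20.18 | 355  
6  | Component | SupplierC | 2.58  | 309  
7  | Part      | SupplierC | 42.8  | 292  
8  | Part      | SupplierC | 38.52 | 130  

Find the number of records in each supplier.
SELECT supplier, COUNT(*) as count
FROM products
GROUP BY supplier

Result:
  SupplierA: 3
  SupplierC: 4
  SupplierE: 1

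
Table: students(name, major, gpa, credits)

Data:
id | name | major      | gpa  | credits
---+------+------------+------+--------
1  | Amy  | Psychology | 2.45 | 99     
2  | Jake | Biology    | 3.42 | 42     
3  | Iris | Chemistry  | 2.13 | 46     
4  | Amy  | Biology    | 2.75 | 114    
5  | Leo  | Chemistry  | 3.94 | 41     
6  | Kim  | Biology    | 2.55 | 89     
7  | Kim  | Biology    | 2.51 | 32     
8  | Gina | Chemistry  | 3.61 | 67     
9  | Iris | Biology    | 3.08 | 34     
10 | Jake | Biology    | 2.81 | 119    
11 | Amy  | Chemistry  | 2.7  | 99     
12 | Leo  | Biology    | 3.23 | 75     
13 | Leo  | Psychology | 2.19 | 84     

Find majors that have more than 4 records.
SELECT major, COUNT(*) as cnt
FROM students
GROUP BY major
HAVING COUNT(*) > 4

Result:
  Biology: 7

Note: HAVING filters groups after aggregation, WHERE filters rows before.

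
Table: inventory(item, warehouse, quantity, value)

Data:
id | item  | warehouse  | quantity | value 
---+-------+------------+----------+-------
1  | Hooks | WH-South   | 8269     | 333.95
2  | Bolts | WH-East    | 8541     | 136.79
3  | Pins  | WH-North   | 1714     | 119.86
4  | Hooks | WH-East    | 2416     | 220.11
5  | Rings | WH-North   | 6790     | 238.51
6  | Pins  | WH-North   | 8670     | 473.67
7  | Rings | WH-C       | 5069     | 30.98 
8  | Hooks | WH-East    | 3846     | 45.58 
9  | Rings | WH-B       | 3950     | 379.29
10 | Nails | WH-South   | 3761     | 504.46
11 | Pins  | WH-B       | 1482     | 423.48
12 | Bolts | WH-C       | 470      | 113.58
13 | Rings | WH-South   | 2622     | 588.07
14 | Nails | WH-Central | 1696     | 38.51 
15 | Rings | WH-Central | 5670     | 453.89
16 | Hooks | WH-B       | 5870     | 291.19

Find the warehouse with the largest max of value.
SELECT warehouse, MAX(value) as val
FROM inventory
GROUP BY warehouse
ORDER BY val DESC
LIMIT 1

Result: WH-South with max(value) = 588.07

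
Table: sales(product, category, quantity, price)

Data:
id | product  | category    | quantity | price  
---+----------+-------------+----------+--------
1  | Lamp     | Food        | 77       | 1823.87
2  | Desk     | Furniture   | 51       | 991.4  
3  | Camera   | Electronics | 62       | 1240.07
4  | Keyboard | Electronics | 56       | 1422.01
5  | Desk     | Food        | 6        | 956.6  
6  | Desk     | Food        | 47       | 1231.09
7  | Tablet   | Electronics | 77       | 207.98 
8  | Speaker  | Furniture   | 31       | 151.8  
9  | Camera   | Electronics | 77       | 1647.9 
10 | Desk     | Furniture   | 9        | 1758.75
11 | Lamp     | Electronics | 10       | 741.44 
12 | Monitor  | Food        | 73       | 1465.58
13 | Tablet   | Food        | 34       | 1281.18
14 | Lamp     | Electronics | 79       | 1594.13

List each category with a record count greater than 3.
SELECT category, COUNT(*) as cnt
FROM sales
GROUP BY category
HAVING COUNT(*) > 3

Result:
  Electronics: 6
  Food: 5

Note: HAVING filters groups after aggregation, WHERE filters rows before.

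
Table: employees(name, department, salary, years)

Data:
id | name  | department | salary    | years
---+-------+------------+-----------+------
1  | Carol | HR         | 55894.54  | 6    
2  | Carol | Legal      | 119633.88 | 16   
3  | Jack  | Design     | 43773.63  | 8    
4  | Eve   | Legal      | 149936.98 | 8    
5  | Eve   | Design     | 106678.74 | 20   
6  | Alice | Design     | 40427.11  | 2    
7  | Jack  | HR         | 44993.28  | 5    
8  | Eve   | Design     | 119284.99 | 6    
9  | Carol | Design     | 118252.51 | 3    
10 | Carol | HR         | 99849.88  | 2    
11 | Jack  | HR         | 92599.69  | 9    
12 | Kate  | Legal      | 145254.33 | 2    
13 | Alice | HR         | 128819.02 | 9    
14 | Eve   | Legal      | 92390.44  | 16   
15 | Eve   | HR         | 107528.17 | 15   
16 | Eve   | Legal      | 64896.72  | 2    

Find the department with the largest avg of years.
SELECT department, AVG(years) as val
FROM employees
GROUP BY department
ORDER BY val DESC
LIMIT 1

Result: Legal with avg(years) = 8.80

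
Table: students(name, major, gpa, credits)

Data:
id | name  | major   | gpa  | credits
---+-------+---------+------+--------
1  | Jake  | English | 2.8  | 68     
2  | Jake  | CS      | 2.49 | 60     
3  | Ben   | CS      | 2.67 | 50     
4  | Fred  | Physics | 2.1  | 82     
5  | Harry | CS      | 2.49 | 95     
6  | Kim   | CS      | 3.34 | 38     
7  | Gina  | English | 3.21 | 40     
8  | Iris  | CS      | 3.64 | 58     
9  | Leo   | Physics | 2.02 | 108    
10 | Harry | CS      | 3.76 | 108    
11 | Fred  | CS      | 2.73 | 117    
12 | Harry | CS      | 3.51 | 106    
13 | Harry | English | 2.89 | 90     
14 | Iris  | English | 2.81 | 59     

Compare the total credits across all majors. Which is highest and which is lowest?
SELECT major, SUM(credits)
FROM students
GROUP BY major
ORDER BY SUM(credits)

All groups:
  Physics: 190
  English: 257
  CS: 632

Highest: CS (632)
Lowest: Physics (190)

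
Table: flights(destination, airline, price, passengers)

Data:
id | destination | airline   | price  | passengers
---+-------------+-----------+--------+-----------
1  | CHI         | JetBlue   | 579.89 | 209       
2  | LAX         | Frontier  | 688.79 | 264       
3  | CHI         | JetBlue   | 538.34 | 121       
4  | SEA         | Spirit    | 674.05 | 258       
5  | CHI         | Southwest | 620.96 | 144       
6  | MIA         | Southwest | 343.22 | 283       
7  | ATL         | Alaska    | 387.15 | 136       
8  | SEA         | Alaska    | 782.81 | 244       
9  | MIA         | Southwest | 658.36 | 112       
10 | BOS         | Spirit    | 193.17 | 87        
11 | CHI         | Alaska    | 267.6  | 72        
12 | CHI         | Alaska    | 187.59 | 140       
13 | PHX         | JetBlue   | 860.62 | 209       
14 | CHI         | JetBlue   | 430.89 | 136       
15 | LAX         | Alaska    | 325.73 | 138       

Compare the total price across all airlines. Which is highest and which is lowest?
SELECT airline, SUM(price)
FROM flights
GROUP BY airline
ORDER BY SUM(price)

All groups:
  Frontier: 688.79
  Spirit: 867.22
  Southwest: 1622.54
  Alaska: 1950.88
  JetBlue: 2409.74

Highest: JetBlue (2409.74)
Lowest: Frontier (688.79)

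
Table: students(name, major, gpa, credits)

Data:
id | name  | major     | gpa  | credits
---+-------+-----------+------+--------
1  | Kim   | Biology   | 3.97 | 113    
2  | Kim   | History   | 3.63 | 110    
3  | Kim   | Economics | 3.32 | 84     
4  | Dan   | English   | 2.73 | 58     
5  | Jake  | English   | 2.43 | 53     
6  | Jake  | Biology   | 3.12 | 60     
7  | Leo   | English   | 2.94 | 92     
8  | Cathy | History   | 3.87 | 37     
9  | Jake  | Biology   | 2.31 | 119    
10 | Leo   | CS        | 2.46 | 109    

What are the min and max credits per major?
SELECT major, MIN(credits), MAX(credits)
FROM students
GROUP BY major

Result:
  Biology: min=60, max=119
  CS: min=109, max=109
  Economics: min=84, max=84
  English: min=53, max=92
  History: min=37, max=110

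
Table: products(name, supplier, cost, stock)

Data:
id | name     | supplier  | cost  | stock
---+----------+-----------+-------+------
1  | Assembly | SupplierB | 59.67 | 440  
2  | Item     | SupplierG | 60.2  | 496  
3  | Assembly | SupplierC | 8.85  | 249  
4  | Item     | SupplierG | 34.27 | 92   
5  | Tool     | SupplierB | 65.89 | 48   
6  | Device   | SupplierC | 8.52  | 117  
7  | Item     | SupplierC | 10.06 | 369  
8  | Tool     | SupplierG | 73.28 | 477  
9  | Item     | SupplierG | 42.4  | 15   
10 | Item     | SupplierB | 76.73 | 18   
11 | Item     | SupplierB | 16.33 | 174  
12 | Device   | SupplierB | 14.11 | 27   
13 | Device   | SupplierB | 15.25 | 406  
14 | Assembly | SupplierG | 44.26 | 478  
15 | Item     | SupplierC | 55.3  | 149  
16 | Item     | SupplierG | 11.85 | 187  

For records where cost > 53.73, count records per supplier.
SELECT supplier, COUNT(*)
FROM products
WHERE cost > 53.73
GROUP BY supplier

Note: WHERE filters rows before grouping.

Result:
  SupplierB: 3
  SupplierC: 1
  SupplierG: 2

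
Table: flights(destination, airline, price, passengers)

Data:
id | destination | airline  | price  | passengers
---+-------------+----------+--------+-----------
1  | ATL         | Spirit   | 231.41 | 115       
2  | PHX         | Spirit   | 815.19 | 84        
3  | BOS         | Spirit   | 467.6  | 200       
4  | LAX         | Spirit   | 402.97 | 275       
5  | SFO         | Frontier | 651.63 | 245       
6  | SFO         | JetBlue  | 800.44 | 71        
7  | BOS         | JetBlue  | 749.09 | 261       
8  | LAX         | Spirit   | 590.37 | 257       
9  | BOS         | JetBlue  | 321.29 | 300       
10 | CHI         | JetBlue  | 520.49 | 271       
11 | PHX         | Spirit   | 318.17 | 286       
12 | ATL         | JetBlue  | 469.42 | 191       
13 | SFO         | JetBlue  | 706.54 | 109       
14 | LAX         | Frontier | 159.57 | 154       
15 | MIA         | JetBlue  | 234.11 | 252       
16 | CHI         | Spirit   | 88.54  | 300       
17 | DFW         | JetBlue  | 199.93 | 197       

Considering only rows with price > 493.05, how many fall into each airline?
SELECT airline, COUNT(*)
FROM flights
WHERE price > 493.05
GROUP BY airline

Note: WHERE filters rows before grouping.

Result:
  Frontier: 1
  JetBlue: 4
  Spirit: 2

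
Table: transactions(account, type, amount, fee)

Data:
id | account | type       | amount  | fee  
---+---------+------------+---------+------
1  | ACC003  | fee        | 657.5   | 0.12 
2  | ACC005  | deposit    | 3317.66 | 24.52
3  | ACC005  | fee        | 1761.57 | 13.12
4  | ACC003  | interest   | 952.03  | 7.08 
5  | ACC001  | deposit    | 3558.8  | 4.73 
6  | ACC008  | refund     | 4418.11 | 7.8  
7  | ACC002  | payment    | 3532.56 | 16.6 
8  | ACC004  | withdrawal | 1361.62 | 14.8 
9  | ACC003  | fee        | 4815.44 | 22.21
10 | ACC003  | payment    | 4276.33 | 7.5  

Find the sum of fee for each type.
SELECT type, SUM(fee) as result
FROM transactions
GROUP BY type

Result:
  deposit: 29.25
  fee: 35.45
  interest: 7.08
  payment: 24.10
  refund: 7.80
  withdrawal: 14.80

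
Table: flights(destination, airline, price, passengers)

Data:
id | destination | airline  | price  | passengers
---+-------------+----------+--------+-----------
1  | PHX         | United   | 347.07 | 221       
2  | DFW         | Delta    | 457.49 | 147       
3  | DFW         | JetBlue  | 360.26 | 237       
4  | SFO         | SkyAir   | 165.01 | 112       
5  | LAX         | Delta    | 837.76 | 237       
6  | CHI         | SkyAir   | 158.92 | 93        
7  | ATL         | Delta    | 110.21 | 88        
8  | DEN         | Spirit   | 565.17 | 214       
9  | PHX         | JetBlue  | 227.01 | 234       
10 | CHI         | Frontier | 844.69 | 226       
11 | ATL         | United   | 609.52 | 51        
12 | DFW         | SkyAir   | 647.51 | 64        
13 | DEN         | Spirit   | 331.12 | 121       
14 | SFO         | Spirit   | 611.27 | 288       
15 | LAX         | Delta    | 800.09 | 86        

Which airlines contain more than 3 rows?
SELECT airline, COUNT(*) as cnt
FROM flights
GROUP BY airline
HAVING COUNT(*) > 3

Result:
  Delta: 4

Note: HAVING filters groups after aggregation, WHERE filters rows before.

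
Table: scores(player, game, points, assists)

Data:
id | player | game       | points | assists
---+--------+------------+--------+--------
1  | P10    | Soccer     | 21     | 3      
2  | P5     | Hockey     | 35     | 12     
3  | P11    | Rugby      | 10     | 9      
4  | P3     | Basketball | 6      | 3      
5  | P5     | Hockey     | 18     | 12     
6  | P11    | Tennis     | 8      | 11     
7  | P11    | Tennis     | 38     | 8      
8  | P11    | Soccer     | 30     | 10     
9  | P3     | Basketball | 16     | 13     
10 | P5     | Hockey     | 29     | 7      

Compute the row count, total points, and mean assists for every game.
SELECT game,
       COUNT(*) as cnt,
       SUM(points) as total_points,
       AVG(assists) as avg_assists
FROM scores
GROUP BY game

Result:
  Basketball: 2 records, 22 total points, 8.00 avg assists
  Hockey: 3 records, 82 total points, 10.33 avg assists
  Rugby: 1 records, 10 total points, 9.00 avg assists
  Soccer: 2 records, 51 total points, 6.50 avg assists
  Tennis: 2 records, 46 total points, 9.50 avg assists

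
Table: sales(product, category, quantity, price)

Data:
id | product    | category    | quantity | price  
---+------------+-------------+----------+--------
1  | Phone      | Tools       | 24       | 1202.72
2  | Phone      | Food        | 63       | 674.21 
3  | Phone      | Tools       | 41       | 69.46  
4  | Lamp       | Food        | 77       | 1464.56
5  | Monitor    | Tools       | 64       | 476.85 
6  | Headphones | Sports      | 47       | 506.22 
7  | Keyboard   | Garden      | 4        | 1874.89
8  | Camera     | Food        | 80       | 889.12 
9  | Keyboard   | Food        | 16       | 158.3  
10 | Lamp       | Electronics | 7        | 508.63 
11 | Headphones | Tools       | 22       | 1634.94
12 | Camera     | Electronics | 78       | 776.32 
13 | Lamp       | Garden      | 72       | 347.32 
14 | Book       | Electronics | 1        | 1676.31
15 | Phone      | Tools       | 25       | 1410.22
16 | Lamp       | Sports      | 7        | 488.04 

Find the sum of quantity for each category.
SELECT category, SUM(quantity) as result
FROM sales
GROUP BY category

Result:
  Electronics: 86
  Food: 236
  Garden: 76
  Sports: 54
  Tools: 176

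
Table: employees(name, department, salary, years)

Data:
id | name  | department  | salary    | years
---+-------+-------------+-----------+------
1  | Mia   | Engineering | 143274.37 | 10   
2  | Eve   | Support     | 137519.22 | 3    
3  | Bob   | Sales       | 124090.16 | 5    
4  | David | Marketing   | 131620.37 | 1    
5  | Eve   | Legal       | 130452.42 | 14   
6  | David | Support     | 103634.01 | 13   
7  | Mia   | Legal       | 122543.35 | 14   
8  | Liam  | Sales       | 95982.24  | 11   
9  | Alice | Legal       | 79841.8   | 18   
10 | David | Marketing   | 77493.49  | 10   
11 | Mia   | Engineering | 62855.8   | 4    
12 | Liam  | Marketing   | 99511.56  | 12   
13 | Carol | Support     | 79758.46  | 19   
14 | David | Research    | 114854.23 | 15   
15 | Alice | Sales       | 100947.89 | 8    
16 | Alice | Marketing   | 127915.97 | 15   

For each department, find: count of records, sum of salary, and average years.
SELECT department,
       COUNT(*) as cnt,
       SUM(salary) as total_salary,
       AVG(years) as avg_years
FROM employees
GROUP BY department

Result:
  Engineering: 2 records, 206130.17 total salary, 7.00 avg years
  Legal: 3 records, 332837.57 total salary, 15.33 avg years
  Marketing: 4 records, 436541.39 total salary, 9.50 avg years
  Research: 1 records, 114854.23 total salary, 15.00 avg years
  Sales: 3 records, 321020.29 total salary, 8.00 avg years
  Support: 3 records, 320911.69 total salary, 11.67 avg years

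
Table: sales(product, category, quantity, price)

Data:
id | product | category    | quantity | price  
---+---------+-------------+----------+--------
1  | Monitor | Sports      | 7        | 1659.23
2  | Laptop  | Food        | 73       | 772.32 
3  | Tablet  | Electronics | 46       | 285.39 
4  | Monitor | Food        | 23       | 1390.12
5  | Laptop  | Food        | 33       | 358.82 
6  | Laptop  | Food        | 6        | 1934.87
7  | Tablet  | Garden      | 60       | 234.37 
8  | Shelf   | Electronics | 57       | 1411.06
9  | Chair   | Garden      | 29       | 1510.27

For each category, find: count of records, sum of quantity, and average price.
SELECT category,
       COUNT(*) as cnt,
       SUM(quantity) as total_quantity,
       AVG(price) as avg_price
FROM sales
GROUP BY category

Result:
  Electronics: 2 records, 103 total quantity, 848.23 avg price
  Food: 4 records, 135 total quantity, 1114.03 avg price
  Garden: 2 records, 89 total quantity, 872.32 avg price
  Sports: 1 records, 7 total quantity, 1659.23 avg price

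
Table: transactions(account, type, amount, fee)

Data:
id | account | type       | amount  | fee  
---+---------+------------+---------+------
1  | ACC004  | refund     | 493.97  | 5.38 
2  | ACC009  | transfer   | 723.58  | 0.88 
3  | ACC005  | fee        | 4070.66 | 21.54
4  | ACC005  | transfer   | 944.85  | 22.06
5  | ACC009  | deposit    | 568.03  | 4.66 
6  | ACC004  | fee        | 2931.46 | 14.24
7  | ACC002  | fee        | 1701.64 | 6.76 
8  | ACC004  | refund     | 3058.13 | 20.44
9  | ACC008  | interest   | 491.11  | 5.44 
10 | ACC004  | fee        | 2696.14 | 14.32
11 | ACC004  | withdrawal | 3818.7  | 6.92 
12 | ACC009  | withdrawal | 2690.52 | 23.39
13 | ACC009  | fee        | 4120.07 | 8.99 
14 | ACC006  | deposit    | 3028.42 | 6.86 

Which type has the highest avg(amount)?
SELECT type, AVG(amount) as val
FROM transactions
GROUP BY type
ORDER BY val DESC
LIMIT 1

Result: withdrawal with avg(amount) = 3254.61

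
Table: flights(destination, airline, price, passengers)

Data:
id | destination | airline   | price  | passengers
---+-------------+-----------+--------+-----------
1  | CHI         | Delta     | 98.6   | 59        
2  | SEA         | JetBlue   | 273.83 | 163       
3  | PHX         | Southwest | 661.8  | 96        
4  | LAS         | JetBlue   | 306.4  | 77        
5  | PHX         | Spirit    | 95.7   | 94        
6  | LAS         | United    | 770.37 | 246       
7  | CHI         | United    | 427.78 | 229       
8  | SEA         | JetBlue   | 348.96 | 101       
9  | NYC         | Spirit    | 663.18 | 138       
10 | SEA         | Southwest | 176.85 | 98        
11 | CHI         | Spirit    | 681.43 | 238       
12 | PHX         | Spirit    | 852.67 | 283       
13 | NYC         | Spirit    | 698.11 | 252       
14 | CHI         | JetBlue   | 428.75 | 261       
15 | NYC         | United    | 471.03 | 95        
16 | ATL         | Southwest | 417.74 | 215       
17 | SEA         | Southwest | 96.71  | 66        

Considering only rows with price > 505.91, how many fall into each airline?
SELECT airline, COUNT(*)
FROM flights
WHERE price > 505.91
GROUP BY airline

Note: WHERE filters rows before grouping.

Result:
  Southwest: 1
  Spirit: 4
  United: 1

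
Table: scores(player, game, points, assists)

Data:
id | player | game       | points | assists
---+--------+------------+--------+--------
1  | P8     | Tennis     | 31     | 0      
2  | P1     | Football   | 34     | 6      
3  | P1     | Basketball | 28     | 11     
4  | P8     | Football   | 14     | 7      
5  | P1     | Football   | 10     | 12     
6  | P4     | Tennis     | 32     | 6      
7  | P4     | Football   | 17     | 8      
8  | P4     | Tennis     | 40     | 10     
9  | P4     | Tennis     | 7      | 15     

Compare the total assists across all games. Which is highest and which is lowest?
SELECT game, SUM(assists)
FROM scores
GROUP BY game
ORDER BY SUM(assists)

All groups:
  Basketball: 11
  Tennis: 31
  Football: 33

Highest: Football (33)
Lowest: Basketball (11)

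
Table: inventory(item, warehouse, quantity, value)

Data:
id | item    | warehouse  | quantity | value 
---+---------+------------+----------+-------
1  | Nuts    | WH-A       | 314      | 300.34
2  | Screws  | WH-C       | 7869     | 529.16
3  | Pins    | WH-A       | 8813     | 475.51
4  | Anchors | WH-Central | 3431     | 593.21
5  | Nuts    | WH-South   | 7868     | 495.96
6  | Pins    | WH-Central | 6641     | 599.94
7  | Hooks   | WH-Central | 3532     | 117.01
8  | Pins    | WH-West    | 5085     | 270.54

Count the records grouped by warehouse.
SELECT warehouse, COUNT(*) as count
FROM inventory
GROUP BY warehouse

Result:
  WH-A: 2
  WH-C: 1
  WH-Central: 3
  WH-South: 1
  WH-West: 1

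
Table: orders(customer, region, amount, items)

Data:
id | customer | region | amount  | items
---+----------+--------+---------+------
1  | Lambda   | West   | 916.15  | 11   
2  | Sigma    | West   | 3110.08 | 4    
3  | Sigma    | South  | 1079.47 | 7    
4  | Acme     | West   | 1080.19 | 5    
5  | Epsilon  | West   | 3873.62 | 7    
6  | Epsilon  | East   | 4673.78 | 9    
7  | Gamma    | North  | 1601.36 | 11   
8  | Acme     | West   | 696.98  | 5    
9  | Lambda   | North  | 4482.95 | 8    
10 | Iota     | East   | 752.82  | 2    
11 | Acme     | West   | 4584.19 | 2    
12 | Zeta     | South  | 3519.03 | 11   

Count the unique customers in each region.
SELECT region, COUNT(DISTINCT customer)
FROM orders
GROUP BY region

Result:
  East: 2 distinct
  North: 2 distinct
  South: 2 distinct
  West: 4 distinct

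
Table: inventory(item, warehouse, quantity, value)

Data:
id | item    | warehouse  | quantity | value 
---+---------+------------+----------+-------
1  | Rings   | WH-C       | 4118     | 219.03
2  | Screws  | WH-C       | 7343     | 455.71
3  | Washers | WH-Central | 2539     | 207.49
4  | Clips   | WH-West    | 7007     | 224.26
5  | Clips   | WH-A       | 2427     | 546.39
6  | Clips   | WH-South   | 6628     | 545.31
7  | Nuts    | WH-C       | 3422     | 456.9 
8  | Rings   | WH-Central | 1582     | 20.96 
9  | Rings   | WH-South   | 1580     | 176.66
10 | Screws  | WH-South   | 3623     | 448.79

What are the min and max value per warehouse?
SELECT warehouse, MIN(value), MAX(value)
FROM inventory
GROUP BY warehouse

Result:
  WH-A: min=546.39, max=546.39
  WH-C: min=219.03, max=456.90
  WH-Central: min=20.96, max=207.49
  WH-South: min=176.66, max=545.31
  WH-West: min=224.26, max=224.26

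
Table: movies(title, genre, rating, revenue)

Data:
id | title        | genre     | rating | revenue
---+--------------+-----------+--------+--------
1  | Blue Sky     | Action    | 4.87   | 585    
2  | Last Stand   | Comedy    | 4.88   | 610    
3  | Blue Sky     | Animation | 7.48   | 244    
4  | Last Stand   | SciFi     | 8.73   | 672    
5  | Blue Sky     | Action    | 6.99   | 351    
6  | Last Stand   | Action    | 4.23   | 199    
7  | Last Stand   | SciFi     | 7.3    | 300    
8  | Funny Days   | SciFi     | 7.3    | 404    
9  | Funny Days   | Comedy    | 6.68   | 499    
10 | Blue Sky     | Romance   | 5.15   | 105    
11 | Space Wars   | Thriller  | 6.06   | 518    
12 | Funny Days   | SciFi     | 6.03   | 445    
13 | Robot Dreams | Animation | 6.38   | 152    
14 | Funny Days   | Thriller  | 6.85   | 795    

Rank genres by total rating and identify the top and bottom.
SELECT genre, SUM(rating)
FROM movies
GROUP BY genre
ORDER BY SUM(rating)

All groups:
  Romance: 5.15
  Comedy: 11.56
  Thriller: 12.91
  Animation: 13.86
  Action: 16.09
  SciFi: 29.36

Highest: SciFi (29.36)
Lowest: Romance (5.15)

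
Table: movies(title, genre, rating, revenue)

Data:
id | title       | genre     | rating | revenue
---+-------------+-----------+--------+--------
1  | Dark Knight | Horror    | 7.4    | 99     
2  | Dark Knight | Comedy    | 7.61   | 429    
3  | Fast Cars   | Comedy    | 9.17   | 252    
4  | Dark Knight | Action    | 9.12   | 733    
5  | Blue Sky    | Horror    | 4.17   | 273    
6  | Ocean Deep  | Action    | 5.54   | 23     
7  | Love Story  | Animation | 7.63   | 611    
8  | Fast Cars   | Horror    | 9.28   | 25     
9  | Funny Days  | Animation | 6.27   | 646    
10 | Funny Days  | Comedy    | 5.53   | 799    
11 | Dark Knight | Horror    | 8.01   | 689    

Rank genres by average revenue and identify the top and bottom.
SELECT genre, AVG(revenue)
FROM movies
GROUP BY genre
ORDER BY AVG(revenue)

All groups:
  Horror: 271.50
  Action: 378.00
  Comedy: 493.33
  Animation: 628.50

Highest: Animation (628.50)
Lowest: Horror (271.50)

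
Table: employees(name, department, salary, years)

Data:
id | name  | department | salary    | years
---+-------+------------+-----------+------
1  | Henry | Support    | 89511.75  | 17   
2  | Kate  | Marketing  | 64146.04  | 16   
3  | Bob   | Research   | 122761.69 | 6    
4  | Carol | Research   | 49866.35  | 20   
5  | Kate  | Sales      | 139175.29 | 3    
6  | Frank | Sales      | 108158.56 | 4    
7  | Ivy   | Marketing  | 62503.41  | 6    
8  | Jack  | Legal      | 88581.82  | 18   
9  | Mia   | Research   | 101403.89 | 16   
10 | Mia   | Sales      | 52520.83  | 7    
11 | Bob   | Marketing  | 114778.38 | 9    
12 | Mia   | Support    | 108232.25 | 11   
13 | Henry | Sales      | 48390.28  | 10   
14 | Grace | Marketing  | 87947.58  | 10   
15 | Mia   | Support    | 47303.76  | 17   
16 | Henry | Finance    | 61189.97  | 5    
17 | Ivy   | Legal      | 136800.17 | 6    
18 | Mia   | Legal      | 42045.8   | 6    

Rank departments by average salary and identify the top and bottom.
SELECT department, AVG(salary)
FROM employees
GROUP BY department
ORDER BY AVG(salary)

All groups:
  Finance: 61189.97
  Support: 81682.59
  Marketing: 82343.85
  Sales: 87061.24
  Legal: 89142.60
  Research: 91343.98

Highest: Research (91343.98)
Lowest: Finance (61189.97)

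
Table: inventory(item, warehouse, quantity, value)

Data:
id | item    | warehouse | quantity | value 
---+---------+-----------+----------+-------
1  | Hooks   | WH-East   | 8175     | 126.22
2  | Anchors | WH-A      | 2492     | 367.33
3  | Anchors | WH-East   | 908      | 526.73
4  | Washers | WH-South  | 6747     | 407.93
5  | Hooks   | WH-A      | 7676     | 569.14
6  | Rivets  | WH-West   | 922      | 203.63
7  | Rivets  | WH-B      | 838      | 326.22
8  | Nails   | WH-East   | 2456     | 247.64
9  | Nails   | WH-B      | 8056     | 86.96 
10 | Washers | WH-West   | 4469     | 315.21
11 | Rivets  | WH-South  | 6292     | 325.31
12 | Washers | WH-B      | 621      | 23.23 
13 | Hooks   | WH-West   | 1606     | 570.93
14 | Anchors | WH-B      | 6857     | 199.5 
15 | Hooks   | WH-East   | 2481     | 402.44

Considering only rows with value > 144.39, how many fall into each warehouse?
SELECT warehouse, COUNT(*)
FROM inventory
WHERE value > 144.39
GROUP BY warehouse

Note: WHERE filters rows before grouping.

Result:
  WH-A: 2
  WH-B: 2
  WH-East: 3
  WH-South: 2
  WH-West: 3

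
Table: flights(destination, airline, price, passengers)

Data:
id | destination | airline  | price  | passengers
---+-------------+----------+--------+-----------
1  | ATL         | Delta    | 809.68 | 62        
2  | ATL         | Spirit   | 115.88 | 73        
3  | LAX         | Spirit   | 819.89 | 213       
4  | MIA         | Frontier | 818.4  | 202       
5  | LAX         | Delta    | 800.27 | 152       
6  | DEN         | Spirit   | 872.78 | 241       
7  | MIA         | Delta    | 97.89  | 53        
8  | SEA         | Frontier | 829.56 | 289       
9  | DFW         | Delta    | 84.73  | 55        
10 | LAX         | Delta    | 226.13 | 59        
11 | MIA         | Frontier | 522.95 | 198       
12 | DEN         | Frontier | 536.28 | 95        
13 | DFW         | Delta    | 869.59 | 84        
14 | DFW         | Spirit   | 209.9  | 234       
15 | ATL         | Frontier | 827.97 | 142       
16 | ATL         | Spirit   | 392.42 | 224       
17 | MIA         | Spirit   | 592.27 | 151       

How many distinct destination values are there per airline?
SELECT airline, COUNT(DISTINCT destination)
FROM flights
GROUP BY airline

Result:
  Delta: 4 distinct
  Frontier: 4 distinct
  Spirit: 5 distinct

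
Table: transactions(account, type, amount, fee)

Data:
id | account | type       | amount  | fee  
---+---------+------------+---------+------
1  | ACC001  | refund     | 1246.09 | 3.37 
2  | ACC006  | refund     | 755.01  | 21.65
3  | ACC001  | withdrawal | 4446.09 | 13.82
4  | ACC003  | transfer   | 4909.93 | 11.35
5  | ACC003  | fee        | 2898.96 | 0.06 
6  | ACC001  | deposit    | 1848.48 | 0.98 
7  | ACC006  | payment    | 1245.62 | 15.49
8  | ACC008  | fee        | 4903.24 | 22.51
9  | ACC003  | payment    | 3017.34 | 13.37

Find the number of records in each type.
SELECT type, COUNT(*) as count
FROM transactions
GROUP BY type

Result:
  deposit: 1
  fee: 2
  payment: 2
  refund: 2
  transfer: 1
  withdrawal: 1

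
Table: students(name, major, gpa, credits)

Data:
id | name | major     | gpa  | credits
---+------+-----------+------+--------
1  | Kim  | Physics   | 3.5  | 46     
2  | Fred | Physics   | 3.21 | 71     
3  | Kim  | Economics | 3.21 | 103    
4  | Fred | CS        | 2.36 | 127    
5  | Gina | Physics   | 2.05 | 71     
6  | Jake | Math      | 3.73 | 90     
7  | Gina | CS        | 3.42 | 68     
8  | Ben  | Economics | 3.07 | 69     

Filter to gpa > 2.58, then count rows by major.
SELECT major, COUNT(*)
FROM students
WHERE gpa > 2.58
GROUP BY major

Note: WHERE filters rows before grouping.

Result:
  CS: 1
  Economics: 2
  Math: 1
  Physics: 2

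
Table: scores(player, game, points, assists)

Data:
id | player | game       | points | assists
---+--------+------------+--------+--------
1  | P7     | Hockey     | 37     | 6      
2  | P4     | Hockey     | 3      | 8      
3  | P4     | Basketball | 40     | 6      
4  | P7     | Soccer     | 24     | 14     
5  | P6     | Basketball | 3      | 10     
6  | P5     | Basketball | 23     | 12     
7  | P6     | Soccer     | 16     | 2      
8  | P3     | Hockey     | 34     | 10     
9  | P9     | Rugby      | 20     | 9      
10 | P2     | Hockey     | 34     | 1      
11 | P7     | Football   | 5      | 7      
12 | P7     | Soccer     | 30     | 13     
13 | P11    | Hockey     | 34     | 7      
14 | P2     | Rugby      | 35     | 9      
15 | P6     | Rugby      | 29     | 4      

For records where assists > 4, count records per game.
SELECT game, COUNT(*)
FROM scores
WHERE assists > 4
GROUP BY game

Note: WHERE filters rows before grouping.

Result:
  Basketball: 3
  Football: 1
  Hockey: 4
  Rugby: 2
  Soccer: 2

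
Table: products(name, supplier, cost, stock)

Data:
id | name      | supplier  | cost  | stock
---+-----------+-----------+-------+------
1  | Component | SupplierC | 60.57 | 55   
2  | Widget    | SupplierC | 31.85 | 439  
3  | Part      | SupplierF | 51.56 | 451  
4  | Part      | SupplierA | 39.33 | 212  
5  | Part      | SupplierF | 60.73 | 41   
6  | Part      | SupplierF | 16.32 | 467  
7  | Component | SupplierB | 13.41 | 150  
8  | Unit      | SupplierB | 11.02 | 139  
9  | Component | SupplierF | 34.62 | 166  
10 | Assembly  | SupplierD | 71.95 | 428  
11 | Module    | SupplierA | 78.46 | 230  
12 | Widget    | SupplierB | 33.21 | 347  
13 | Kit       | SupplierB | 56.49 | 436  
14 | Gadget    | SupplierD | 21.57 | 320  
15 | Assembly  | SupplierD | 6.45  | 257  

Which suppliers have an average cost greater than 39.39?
SELECT supplier, AVG(cost)
FROM products
GROUP BY supplier
HAVING AVG(cost) > 39.39

Result:
  SupplierA: avg=58.90
  SupplierC: avg=46.21
  SupplierF: avg=40.81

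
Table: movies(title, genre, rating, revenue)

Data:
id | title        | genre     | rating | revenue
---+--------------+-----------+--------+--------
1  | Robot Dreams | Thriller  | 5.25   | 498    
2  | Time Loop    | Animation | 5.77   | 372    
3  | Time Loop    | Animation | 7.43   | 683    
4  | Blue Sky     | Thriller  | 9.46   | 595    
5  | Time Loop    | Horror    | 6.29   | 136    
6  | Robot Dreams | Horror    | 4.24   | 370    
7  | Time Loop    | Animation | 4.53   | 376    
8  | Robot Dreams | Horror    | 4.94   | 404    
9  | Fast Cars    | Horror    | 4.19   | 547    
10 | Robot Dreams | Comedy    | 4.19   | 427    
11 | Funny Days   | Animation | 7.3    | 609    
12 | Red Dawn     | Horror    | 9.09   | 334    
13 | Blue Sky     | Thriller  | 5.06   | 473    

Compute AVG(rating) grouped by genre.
SELECT genre, AVG(rating) as result
FROM movies
GROUP BY genre

Result:
  Animation: 6.26
  Comedy: 4.19
  Horror: 5.75
  Thriller: 6.59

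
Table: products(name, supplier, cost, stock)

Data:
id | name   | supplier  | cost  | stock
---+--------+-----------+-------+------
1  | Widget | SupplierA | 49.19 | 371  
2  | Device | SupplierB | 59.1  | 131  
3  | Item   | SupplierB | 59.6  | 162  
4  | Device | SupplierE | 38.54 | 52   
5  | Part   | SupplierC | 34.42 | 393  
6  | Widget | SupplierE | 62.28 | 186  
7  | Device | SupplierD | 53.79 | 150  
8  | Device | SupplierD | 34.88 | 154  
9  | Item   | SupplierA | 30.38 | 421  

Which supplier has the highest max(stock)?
SELECT supplier, MAX(stock) as val
FROM products
GROUP BY supplier
ORDER BY val DESC
LIMIT 1

Result: SupplierA with max(stock) = 421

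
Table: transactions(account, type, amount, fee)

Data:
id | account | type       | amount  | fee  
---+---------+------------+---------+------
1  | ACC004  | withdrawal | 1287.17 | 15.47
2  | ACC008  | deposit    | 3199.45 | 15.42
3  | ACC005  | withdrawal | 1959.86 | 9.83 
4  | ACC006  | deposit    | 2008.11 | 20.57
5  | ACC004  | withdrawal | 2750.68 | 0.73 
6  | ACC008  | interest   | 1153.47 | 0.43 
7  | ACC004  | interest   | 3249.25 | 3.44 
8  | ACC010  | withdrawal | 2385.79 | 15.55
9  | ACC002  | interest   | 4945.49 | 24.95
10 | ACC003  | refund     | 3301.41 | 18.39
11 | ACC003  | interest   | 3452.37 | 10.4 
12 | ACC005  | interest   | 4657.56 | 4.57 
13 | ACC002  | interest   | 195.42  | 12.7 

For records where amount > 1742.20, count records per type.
SELECT type, COUNT(*)
FROM transactions
WHERE amount > 1742.20
GROUP BY type

Note: WHERE filters rows before grouping.

Result:
  deposit: 2
  interest: 4
  refund: 1
  withdrawal: 3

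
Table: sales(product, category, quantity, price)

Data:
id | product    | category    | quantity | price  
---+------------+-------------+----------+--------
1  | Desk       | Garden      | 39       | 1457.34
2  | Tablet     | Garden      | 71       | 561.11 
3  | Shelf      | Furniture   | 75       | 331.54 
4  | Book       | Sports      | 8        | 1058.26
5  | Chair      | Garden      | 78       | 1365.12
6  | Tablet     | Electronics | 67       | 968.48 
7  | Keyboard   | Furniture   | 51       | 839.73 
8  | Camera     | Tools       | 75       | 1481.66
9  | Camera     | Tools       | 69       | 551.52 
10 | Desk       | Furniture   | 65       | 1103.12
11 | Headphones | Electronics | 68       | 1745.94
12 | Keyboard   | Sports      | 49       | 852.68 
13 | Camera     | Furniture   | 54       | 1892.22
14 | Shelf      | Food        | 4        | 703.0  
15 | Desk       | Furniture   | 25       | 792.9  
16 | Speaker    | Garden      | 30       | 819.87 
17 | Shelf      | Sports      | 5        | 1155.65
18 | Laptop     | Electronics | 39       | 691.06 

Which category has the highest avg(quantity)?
SELECT category, AVG(quantity) as val
FROM sales
GROUP BY category
ORDER BY val DESC
LIMIT 1

Result: Tools with avg(quantity) = 72.00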